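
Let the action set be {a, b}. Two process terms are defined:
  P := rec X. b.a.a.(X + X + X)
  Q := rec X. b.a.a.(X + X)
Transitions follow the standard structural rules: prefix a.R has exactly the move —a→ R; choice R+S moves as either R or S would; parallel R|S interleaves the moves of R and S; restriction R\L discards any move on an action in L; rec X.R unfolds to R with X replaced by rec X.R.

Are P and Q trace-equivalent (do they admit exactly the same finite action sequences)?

LTS(P): 4 reachable states
  u0 = rec X. b.a.a.(X + X + X) ⊢ —b→ u1
  u1 = a.a.((rec X. b.a.a.(X + X + X)) + (rec X. b.a.a.(X + X + X)) + (rec X. b.a.a.(X + X + X))) ⊢ —a→ u2
  u2 = a.((rec X. b.a.a.(X + X + X)) + (rec X. b.a.a.(X + X + X)) + (rec X. b.a.a.(X + X + X))) ⊢ —a→ u3
  u3 = (rec X. b.a.a.(X + X + X)) + (rec X. b.a.a.(X + X + X)) + (rec X. b.a.a.(X + X + X)) ⊢ —b→ u1
LTS(Q): 4 reachable states
  v0 = rec X. b.a.a.(X + X) ⊢ —b→ v1
  v1 = a.a.((rec X. b.a.a.(X + X)) + (rec X. b.a.a.(X + X))) ⊢ —a→ v2
  v2 = a.((rec X. b.a.a.(X + X)) + (rec X. b.a.a.(X + X))) ⊢ —a→ v3
  v3 = (rec X. b.a.a.(X + X)) + (rec X. b.a.a.(X + X)) ⊢ —b→ v1
Coarsest stable partition (strong bisimilarity classes):
  B0 = {u0, u3, v0, v3}
  B1 = {u1, v1}
  B2 = {u2, v2}
u0 ∈ B0, v0 ∈ B0 → same block
Bisimilar ⇒ trace-equivalent.

YES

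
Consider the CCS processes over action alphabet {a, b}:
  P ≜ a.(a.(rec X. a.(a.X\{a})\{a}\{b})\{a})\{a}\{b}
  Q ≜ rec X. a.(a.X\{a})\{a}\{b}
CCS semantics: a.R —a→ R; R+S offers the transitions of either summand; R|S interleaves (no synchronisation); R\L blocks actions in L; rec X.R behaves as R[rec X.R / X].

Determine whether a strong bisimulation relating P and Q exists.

bisimilar

P's transition system — 2 states:
  s0 = a.(a.(rec X. a.(a.X\{a})\{a}\{b})\{a})\{a}\{b} → --a--▸ s1
  s1 = (a.(rec X. a.(a.X\{a})\{a}\{b})\{a})\{a}\{b} → (no moves)
Q's transition system — 2 states:
  t0 = rec X. a.(a.X\{a})\{a}\{b} → --a--▸ t1
  t1 = (a.(rec X. a.(a.X\{a})\{a}\{b})\{a})\{a}\{b} → (no moves)
Partition-refinement fixed point:
  B0 = {s0, t0}
  B1 = {s1, t1}
s0 ∈ B0, t0 ∈ B0 → same block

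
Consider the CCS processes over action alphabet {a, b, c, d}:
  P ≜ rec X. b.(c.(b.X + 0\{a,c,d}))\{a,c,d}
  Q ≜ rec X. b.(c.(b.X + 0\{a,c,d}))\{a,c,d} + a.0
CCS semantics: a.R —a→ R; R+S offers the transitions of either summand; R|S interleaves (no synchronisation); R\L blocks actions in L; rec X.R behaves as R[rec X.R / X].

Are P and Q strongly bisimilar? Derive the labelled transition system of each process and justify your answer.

Reachable graph of P (2 states):
  m0 = rec X. b.(c.(b.X + 0\{a,c,d}))\{a,c,d} has moves -b-> m1
  m1 = (c.(b.(rec X. b.(c.(b.X + 0\{a,c,d}))\{a,c,d}) + 0\{a,c,d}))\{a,c,d} has moves ∅
Reachable graph of Q (3 states):
  n0 = rec X. b.(c.(b.X + 0\{a,c,d}))\{a,c,d} + a.0 has moves -a-> n1, -b-> n2
  n1 = 0 has moves ∅
  n2 = (c.(b.(rec X. b.(c.(b.X + 0\{a,c,d}))\{a,c,d} + a.0) + 0\{a,c,d}))\{a,c,d} has moves ∅
Coarsest stable partition (strong bisimilarity classes):
  B0 = {m0}
  B1 = {m1, n1, n2}
  B2 = {n0}
m0 ∈ B0, n0 ∈ B2 → different blocks

NO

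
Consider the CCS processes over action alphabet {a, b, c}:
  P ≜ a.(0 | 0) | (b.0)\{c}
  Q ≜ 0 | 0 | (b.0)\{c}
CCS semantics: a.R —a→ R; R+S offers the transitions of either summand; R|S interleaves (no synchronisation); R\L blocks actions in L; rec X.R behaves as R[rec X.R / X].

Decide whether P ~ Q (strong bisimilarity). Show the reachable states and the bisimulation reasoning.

P's transition system — 4 states:
  m0 = a.(0 | 0) | (b.0)\{c} :: —a→ m1, —b→ m2
  m1 = 0 | 0 | (b.0)\{c} :: —b→ m3
  m2 = a.(0 | 0) | 0\{c} :: —a→ m3
  m3 = 0 | 0 | 0\{c} :: deadlocked
Q's transition system — 2 states:
  n0 = 0 | 0 | (b.0)\{c} :: —b→ n1
  n1 = 0 | 0 | 0\{c} :: deadlocked
Coarsest stable partition (strong bisimilarity classes):
  B0 = {m0}
  B1 = {m1, n0}
  B2 = {m3, n1}
  B3 = {m2}
m0 ∈ B0, n0 ∈ B1 → different blocks

not bisimilar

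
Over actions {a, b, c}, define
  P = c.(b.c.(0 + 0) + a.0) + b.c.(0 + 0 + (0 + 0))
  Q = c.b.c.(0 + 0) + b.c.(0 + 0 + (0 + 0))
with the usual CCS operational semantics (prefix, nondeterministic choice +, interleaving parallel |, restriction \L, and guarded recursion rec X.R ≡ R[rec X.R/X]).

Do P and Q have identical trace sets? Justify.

Reachable graph of P (7 states):
  m0 = c.(b.c.(0 + 0) + a.0) + b.c.(0 + 0 + (0 + 0)) ⊢ -b-> m1, -c-> m2
  m1 = c.(0 + 0 + (0 + 0)) ⊢ -c-> m3
  m2 = b.c.(0 + 0) + a.0 ⊢ -a-> m4, -b-> m5
  m3 = 0 + 0 + (0 + 0) ⊢ ·
  m4 = 0 ⊢ ·
  m5 = c.(0 + 0) ⊢ -c-> m6
  m6 = 0 + 0 ⊢ ·
Reachable graph of Q (6 states):
  n0 = c.b.c.(0 + 0) + b.c.(0 + 0 + (0 + 0)) ⊢ -b-> n1, -c-> n2
  n1 = c.(0 + 0 + (0 + 0)) ⊢ -c-> n3
  n2 = b.c.(0 + 0) ⊢ -b-> n4
  n3 = 0 + 0 + (0 + 0) ⊢ ·
  n4 = c.(0 + 0) ⊢ -c-> n5
  n5 = 0 + 0 ⊢ ·
Trace ⟨ca⟩ through P, begin at {m0}:
  step 1 (c): {m2}
  step 2 (a): {m4}
  — P admits the full trace.
Trace ⟨ca⟩ through Q, begin at {n0}:
  step 1 (c): {n2}
  step 2 (a): no successor for Q

traces(P) ≠ traces(Q) — witness ⟨ca⟩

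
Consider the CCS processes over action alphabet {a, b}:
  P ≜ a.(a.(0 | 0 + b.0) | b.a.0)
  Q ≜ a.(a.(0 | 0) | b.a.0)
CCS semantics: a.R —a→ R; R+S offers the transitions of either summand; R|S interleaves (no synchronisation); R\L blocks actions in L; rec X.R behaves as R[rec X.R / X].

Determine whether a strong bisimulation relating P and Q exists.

P ≁ Q

P's transition system — 10 states:
  m0 = a.(a.(0 | 0 + b.0) | b.a.0) has moves -a-> m1
  m1 = a.(0 | 0 + b.0) | b.a.0 has moves -a-> m2, -b-> m3
  m2 = (0 | 0 + b.0) | b.a.0 has moves -b-> m4, -b-> m5
  m3 = a.(0 | 0 + b.0) | a.0 has moves -a-> m4, -a-> m6
  m4 = (0 | 0 + b.0) | a.0 has moves -a-> m7, -b-> m8
  m5 = 0 | b.a.0 has moves -b-> m8
  m6 = a.(0 | 0 + b.0) | 0 has moves -a-> m7
  m7 = (0 | 0 + b.0) | 0 has moves -b-> m9
  m8 = 0 | a.0 has moves -a-> m9
  m9 = 0 | 0 has moves ∅
Q's transition system — 7 states:
  n0 = a.(a.(0 | 0) | b.a.0) has moves -a-> n1
  n1 = a.(0 | 0) | b.a.0 has moves -a-> n2, -b-> n3
  n2 = 0 | 0 | b.a.0 has moves -b-> n4
  n3 = a.(0 | 0) | a.0 has moves -a-> n4, -a-> n5
  n4 = 0 | 0 | a.0 has moves -a-> n6
  n5 = a.(0 | 0) | 0 has moves -a-> n6
  n6 = 0 | 0 | 0 has moves ∅
Coarsest stable partition (strong bisimilarity classes):
  B0 = {m0}
  B1 = {m1}
  B2 = {m3}
  B3 = {m6}
  B4 = {m7}
  B5 = {m9, n6}
  B6 = {m4}
  B7 = {m8, n4, n5}
  B8 = {m2}
  B9 = {m5, n2}
  B10 = {n0}
  B11 = {n1}
  B12 = {n3}
m0 ∈ B0, n0 ∈ B10 → different blocks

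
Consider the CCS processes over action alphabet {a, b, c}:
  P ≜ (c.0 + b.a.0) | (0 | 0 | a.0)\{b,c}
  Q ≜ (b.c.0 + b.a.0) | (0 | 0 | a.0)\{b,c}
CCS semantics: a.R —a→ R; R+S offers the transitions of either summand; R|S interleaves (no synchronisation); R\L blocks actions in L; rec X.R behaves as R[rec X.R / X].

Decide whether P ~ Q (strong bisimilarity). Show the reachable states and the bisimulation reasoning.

Reachable graph of P (6 states):
  p0 = (c.0 + b.a.0) | (0 | 0 | a.0)\{b,c} has moves ··a··> p1, ··b··> p2, ··c··> p3
  p1 = (c.0 + b.a.0) | (0 | 0 | 0)\{b,c} has moves ··b··> p4, ··c··> p5
  p2 = a.0 | (0 | 0 | a.0)\{b,c} has moves ··a··> p3, ··a··> p4
  p3 = 0 | (0 | 0 | a.0)\{b,c} has moves ··a··> p5
  p4 = a.0 | (0 | 0 | 0)\{b,c} has moves ··a··> p5
  p5 = 0 | (0 | 0 | 0)\{b,c} has moves stopped
Reachable graph of Q (8 states):
  q0 = (b.c.0 + b.a.0) | (0 | 0 | a.0)\{b,c} has moves ··a··> q1, ··b··> q2, ··b··> q3
  q1 = (b.c.0 + b.a.0) | (0 | 0 | 0)\{b,c} has moves ··b··> q4, ··b··> q5
  q2 = a.0 | (0 | 0 | a.0)\{b,c} has moves ··a··> q4, ··a··> q6
  q3 = c.0 | (0 | 0 | a.0)\{b,c} has moves ··a··> q5, ··c··> q6
  q4 = a.0 | (0 | 0 | 0)\{b,c} has moves ··a··> q7
  q5 = c.0 | (0 | 0 | 0)\{b,c} has moves ··c··> q7
  q6 = 0 | (0 | 0 | a.0)\{b,c} has moves ··a··> q7
  q7 = 0 | (0 | 0 | 0)\{b,c} has moves stopped
Coarsest stable partition (strong bisimilarity classes):
  B0 = {p0}
  B1 = {p3, p4, q4, q6}
  B2 = {p5, q7}
  B3 = {p1}
  B4 = {p2, q2}
  B5 = {q0}
  B6 = {q3}
  B7 = {q5}
  B8 = {q1}
p0 ∈ B0, q0 ∈ B5 → different blocks

NO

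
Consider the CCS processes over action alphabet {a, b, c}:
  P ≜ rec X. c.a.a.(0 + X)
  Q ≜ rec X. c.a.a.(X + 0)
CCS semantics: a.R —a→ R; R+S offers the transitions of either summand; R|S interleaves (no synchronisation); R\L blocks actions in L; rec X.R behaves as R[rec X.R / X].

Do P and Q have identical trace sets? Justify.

Reachable graph of P (4 states):
  p0 = rec X. c.a.a.(0 + X) :: =c=> p1
  p1 = a.a.(0 + (rec X. c.a.a.(0 + X))) :: =a=> p2
  p2 = a.(0 + (rec X. c.a.a.(0 + X))) :: =a=> p3
  p3 = 0 + (rec X. c.a.a.(0 + X)) :: =c=> p1
Reachable graph of Q (4 states):
  q0 = rec X. c.a.a.(X + 0) :: =c=> q1
  q1 = a.a.((rec X. c.a.a.(X + 0)) + 0) :: =a=> q2
  q2 = a.((rec X. c.a.a.(X + 0)) + 0) :: =a=> q3
  q3 = (rec X. c.a.a.(X + 0)) + 0 :: =c=> q1
Partition-refinement fixed point:
  B0 = {p0, p3, q0, q3}
  B1 = {p1, q1}
  B2 = {p2, q2}
p0 ∈ B0, q0 ∈ B0 → same block
Bisimilar ⇒ trace-equivalent.

YES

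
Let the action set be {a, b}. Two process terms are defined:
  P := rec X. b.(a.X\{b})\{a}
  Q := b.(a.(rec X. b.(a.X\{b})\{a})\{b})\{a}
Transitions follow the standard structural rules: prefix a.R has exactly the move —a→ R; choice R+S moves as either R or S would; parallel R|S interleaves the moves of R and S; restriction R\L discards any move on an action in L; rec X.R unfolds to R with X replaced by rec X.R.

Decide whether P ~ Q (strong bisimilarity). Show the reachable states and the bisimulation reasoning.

P ~ Q

P's transition system — 2 states:
  m0 = rec X. b.(a.X\{b})\{a} | ··b··> m1
  m1 = (a.(rec X. b.(a.X\{b})\{a})\{b})\{a} | ·
Q's transition system — 2 states:
  n0 = b.(a.(rec X. b.(a.X\{b})\{a})\{b})\{a} | ··b··> n1
  n1 = (a.(rec X. b.(a.X\{b})\{a})\{b})\{a} | ·
Coarsest stable partition (strong bisimilarity classes):
  B0 = {m0, n0}
  B1 = {m1, n1}
m0 ∈ B0, n0 ∈ B0 → same block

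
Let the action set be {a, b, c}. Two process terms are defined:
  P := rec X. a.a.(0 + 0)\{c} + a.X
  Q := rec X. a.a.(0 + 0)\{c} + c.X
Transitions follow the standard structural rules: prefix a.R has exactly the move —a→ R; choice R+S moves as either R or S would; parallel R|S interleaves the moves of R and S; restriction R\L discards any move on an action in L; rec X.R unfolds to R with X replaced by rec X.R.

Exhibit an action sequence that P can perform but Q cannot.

aaa

Reachable graph of P (3 states):
  u0 = rec X. a.a.(0 + 0)\{c} + a.X | —a→ u0, —a→ u1
  u1 = a.(0 + 0)\{c} | —a→ u2
  u2 = (0 + 0)\{c} | ∅
Reachable graph of Q (3 states):
  v0 = rec X. a.a.(0 + 0)\{c} + c.X | —a→ v1, —c→ v0
  v1 = a.(0 + 0)\{c} | —a→ v2
  v2 = (0 + 0)\{c} | ∅
Trace ⟨aaa⟩ through P, begin at {u0}:
  step 1 (a): {u0, u1}
  step 2 (a): {u0, u1, u2}
  step 3 (a): {u0, u1, u2}
  ✓ P
Trace ⟨aaa⟩ through Q, begin at {v0}:
  step 1 (a): {v1}
  step 2 (a): {v2}
  step 3 (a): ∅  — Q cannot continue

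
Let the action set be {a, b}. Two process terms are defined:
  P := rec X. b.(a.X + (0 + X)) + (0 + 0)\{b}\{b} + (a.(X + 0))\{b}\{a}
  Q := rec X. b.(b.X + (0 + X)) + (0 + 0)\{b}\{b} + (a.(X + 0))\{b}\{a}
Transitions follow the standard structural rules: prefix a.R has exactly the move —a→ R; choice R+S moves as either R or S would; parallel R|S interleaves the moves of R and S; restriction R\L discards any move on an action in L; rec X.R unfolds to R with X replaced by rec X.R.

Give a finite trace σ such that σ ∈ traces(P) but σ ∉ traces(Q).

ba

P's transition system — 2 states:
  u0 = rec X. b.(a.X + (0 + X)) + (0 + 0)\{b}\{b} + (a.(X + 0))\{b}\{a} :: -b-> u1
  u1 = a.(rec X. b.(a.X + (0 + X)) + (0 + 0)\{b}\{b} + (a.(X + 0))\{b}\{a}) + (0 + (rec X. b.(a.X + (0 + X)) + (0 + 0)\{b}\{b} + (a.(X + 0))\{b}\{a})) :: -a-> u0, -b-> u1
Q's transition system — 2 states:
  v0 = rec X. b.(b.X + (0 + X)) + (0 + 0)\{b}\{b} + (a.(X + 0))\{b}\{a} :: -b-> v1
  v1 = b.(rec X. b.(b.X + (0 + X)) + (0 + 0)\{b}\{b} + (a.(X + 0))\{b}\{a}) + (0 + (rec X. b.(b.X + (0 + X)) + (0 + 0)\{b}\{b} + (a.(X + 0))\{b}\{a})) :: -b-> v0, -b-> v1
Executing ba from P (initial set {u0}):
  after b @ step 1: {u1}
  after a @ step 2: {u0}
  ✓ P
Executing ba from Q (initial set {v0}):
  after b @ step 1: {v1}
  after a @ step 2: ∅  — Q cannot continue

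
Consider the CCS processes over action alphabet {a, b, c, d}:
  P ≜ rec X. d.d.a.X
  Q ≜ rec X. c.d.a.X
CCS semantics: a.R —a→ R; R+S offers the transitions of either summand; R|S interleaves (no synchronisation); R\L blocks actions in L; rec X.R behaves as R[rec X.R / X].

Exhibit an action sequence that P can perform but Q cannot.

d

P's transition system — 3 states:
  p0 = rec X. d.d.a.X :: -d-> p1
  p1 = d.a.(rec X. d.d.a.X) :: -d-> p2
  p2 = a.(rec X. d.d.a.X) :: -a-> p0
Q's transition system — 3 states:
  q0 = rec X. c.d.a.X :: -c-> q1
  q1 = d.a.(rec X. c.d.a.X) :: -d-> q2
  q2 = a.(rec X. c.d.a.X) :: -a-> q0
Trace ⟨d⟩ through P, begin at {p0}:
  after d @ step 1: {p1}
  ✓ P
Trace ⟨d⟩ through Q, begin at {q0}:
  after d @ step 1: ∅  — Q cannot continue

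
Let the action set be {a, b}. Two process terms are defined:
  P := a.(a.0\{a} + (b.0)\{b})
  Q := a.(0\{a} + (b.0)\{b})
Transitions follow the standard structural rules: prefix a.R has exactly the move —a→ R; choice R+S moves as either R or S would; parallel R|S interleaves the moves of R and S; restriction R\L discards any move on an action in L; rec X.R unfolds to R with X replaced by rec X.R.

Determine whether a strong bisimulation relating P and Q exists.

P ≁ Q

Reachable graph of P (3 states):
  s0 = a.(a.0\{a} + (b.0)\{b}) has moves -a-> s1
  s1 = a.0\{a} + (b.0)\{b} has moves -a-> s2
  s2 = 0\{a} has moves deadlocked
Reachable graph of Q (2 states):
  t0 = a.(0\{a} + (b.0)\{b}) has moves -a-> t1
  t1 = 0\{a} + (b.0)\{b} has moves deadlocked
Bisimilarity quotient blocks:
  B0 = {s0}
  B1 = {s1, t0}
  B2 = {s2, t1}
s0 ∈ B0, t0 ∈ B1 → different blocks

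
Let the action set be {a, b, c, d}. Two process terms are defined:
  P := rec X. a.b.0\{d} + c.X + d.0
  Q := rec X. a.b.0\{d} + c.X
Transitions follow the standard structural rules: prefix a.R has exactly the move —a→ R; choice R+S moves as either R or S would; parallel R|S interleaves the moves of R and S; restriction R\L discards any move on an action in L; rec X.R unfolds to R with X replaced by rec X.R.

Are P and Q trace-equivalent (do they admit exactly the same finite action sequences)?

trace-distinct — witness ⟨d⟩

LTS(P): 4 reachable states
  u0 = rec X. a.b.0\{d} + c.X + d.0 ⊢ =a=> u1, =c=> u0, =d=> u2
  u1 = b.0\{d} ⊢ =b=> u3
  u2 = 0 ⊢ (no moves)
  u3 = 0\{d} ⊢ (no moves)
LTS(Q): 3 reachable states
  v0 = rec X. a.b.0\{d} + c.X ⊢ =a=> v1, =c=> v0
  v1 = b.0\{d} ⊢ =b=> v2
  v2 = 0\{d} ⊢ (no moves)
Trace ⟨d⟩ through P, begin at {u0}:
  [1] d ⇒ {u2}
  ✓ P
Trace ⟨d⟩ through Q, begin at {v0}:
  [1] d ⇒ no successor for Q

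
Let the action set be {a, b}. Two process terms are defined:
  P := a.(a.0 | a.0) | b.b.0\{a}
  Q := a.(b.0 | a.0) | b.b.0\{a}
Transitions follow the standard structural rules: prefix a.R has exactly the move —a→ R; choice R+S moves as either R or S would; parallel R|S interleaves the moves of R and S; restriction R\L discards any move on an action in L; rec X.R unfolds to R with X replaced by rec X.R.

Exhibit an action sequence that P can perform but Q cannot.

LTS(P): 15 reachable states
  s0 = a.(a.0 | a.0) | b.b.0\{a} :: ··a··> s1, ··b··> s2
  s1 = a.0 | a.0 | b.b.0\{a} :: ··a··> s3, ··a··> s4, ··b··> s5
  s2 = a.(a.0 | a.0) | b.0\{a} :: ··a··> s5, ··b··> s6
  s3 = 0 | a.0 | b.b.0\{a} :: ··a··> s7, ··b··> s8
  s4 = a.0 | 0 | b.b.0\{a} :: ··a··> s7, ··b··> s9
  s5 = a.0 | a.0 | b.0\{a} :: ··a··> s8, ··a··> s9, ··b··> s10
  s6 = a.(a.0 | a.0) | 0\{a} :: ··a··> s10
  s7 = 0 | 0 | b.b.0\{a} :: ··b··> s11
  s8 = 0 | a.0 | b.0\{a} :: ··a··> s11, ··b··> s12
  s9 = a.0 | 0 | b.0\{a} :: ··a··> s11, ··b··> s13
  s10 = a.0 | a.0 | 0\{a} :: ··a··> s12, ··a··> s13
  s11 = 0 | 0 | b.0\{a} :: ··b··> s14
  s12 = 0 | a.0 | 0\{a} :: ··a··> s14
  s13 = a.0 | 0 | 0\{a} :: ··a··> s14
  s14 = 0 | 0 | 0\{a} :: ∅
LTS(Q): 15 reachable states
  t0 = a.(b.0 | a.0) | b.b.0\{a} :: ··a··> t1, ··b··> t2
  t1 = b.0 | a.0 | b.b.0\{a} :: ··a··> t3, ··b··> t4, ··b··> t5
  t2 = a.(b.0 | a.0) | b.0\{a} :: ··a··> t5, ··b··> t6
  t3 = b.0 | 0 | b.b.0\{a} :: ··b··> t7, ··b··> t8
  t4 = 0 | a.0 | b.b.0\{a} :: ··a··> t7, ··b··> t9
  t5 = b.0 | a.0 | b.0\{a} :: ··a··> t8, ··b··> t10, ··b··> t9
  t6 = a.(b.0 | a.0) | 0\{a} :: ··a··> t10
  t7 = 0 | 0 | b.b.0\{a} :: ··b··> t11
  t8 = b.0 | 0 | b.0\{a} :: ··b··> t11, ··b··> t12
  t9 = 0 | a.0 | b.0\{a} :: ··a··> t11, ··b··> t13
  t10 = b.0 | a.0 | 0\{a} :: ··a··> t12, ··b··> t13
  t11 = 0 | 0 | b.0\{a} :: ··b··> t14
  t12 = b.0 | 0 | 0\{a} :: ··b··> t14
  t13 = 0 | a.0 | 0\{a} :: ··a··> t14
  t14 = 0 | 0 | 0\{a} :: ∅
Executing aaa from P (initial set {s0}):
  after a @ step 1: {s1}
  after a @ step 2: {s3, s4}
  after a @ step 3: {s7}
  ✓ P
Executing aaa from Q (initial set {t0}):
  after a @ step 1: {t1}
  after a @ step 2: {t3}
  after a @ step 3: no successor for Q

aaa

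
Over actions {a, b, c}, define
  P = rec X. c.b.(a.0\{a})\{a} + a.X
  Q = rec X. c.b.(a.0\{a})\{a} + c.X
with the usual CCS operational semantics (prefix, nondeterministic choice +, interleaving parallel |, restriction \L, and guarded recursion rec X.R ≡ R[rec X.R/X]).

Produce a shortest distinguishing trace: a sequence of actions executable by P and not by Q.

P's transition system — 3 states:
  p0 = rec X. c.b.(a.0\{a})\{a} + a.X ⊢ =a=> p0, =c=> p1
  p1 = b.(a.0\{a})\{a} ⊢ =b=> p2
  p2 = (a.0\{a})\{a} ⊢ deadlocked
Q's transition system — 3 states:
  q0 = rec X. c.b.(a.0\{a})\{a} + c.X ⊢ =c=> q0, =c=> q1
  q1 = b.(a.0\{a})\{a} ⊢ =b=> q2
  q2 = (a.0\{a})\{a} ⊢ deadlocked
Run σ = ⟨a⟩ on P: start {p0}
  after a @ step 1: {p0}
  P completes σ.
Run σ = ⟨a⟩ on Q: start {q0}
  after a @ step 1: no successor for Q

a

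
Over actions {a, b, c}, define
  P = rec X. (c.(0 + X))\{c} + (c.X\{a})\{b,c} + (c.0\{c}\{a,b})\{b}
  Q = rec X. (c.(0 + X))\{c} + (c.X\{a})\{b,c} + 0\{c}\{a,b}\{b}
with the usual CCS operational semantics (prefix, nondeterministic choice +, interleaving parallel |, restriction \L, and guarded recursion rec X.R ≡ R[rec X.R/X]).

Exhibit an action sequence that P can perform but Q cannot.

c

Reachable graph of P (2 states):
  s0 = rec X. (c.(0 + X))\{c} + (c.X\{a})\{b,c} + (c.0\{c}\{a,b})\{b} | -c-> s1
  s1 = 0\{c}\{a,b}\{b} | (no moves)
Reachable graph of Q (1 states):
  t0 = rec X. (c.(0 + X))\{c} + (c.X\{a})\{b,c} + 0\{c}\{a,b}\{b} | (no moves)
Trace ⟨c⟩ through P, begin at {s0}:
  step 1 (c): {s1}
  — P admits the full trace.
Trace ⟨c⟩ through Q, begin at {t0}:
  step 1 (c): no successor for Q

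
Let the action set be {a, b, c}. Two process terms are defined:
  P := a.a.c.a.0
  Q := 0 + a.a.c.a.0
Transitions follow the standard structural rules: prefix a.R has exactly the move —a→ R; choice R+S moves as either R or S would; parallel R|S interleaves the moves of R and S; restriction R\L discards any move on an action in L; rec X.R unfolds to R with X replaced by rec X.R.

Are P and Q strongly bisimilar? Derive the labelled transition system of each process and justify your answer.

P ~ Q

Reachable graph of P (5 states):
  m0 = a.a.c.a.0 → -a-> m1
  m1 = a.c.a.0 → -a-> m2
  m2 = c.a.0 → -c-> m3
  m3 = a.0 → -a-> m4
  m4 = 0 → (no moves)
Reachable graph of Q (5 states):
  n0 = 0 + a.a.c.a.0 → -a-> n1
  n1 = a.c.a.0 → -a-> n2
  n2 = c.a.0 → -c-> n3
  n3 = a.0 → -a-> n4
  n4 = 0 → (no moves)
Partition-refinement fixed point:
  B0 = {m0, n0}
  B1 = {m1, n1}
  B2 = {m2, n2}
  B3 = {m3, n3}
  B4 = {m4, n4}
m0 ∈ B0, n0 ∈ B0 → same block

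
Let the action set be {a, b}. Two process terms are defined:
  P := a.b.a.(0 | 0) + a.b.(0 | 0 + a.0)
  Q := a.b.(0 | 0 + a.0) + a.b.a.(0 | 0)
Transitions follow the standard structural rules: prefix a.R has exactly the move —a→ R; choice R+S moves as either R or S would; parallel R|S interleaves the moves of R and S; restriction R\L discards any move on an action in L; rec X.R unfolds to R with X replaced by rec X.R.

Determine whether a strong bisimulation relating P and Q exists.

P's transition system — 7 states:
  m0 = a.b.a.(0 | 0) + a.b.(0 | 0 + a.0) ⊢ --a--▸ m1, --a--▸ m2
  m1 = b.(0 | 0 + a.0) ⊢ --b--▸ m3
  m2 = b.a.(0 | 0) ⊢ --b--▸ m4
  m3 = 0 | 0 + a.0 ⊢ --a--▸ m5
  m4 = a.(0 | 0) ⊢ --a--▸ m6
  m5 = 0 ⊢ ∅
  m6 = 0 | 0 ⊢ ∅
Q's transition system — 7 states:
  n0 = a.b.(0 | 0 + a.0) + a.b.a.(0 | 0) ⊢ --a--▸ n1, --a--▸ n2
  n1 = b.(0 | 0 + a.0) ⊢ --b--▸ n3
  n2 = b.a.(0 | 0) ⊢ --b--▸ n4
  n3 = 0 | 0 + a.0 ⊢ --a--▸ n5
  n4 = a.(0 | 0) ⊢ --a--▸ n6
  n5 = 0 ⊢ ∅
  n6 = 0 | 0 ⊢ ∅
Partition-refinement fixed point:
  B0 = {m0, n0}
  B1 = {m1, m2, n1, n2}
  B2 = {m3, m4, n3, n4}
  B3 = {m5, m6, n5, n6}
m0 ∈ B0, n0 ∈ B0 → same block

bisimilar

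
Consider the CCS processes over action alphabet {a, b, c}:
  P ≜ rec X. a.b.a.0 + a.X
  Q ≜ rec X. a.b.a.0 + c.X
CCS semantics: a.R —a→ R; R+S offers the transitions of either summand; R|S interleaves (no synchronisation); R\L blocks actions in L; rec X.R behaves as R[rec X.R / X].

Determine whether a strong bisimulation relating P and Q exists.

LTS(P): 4 reachable states
  m0 = rec X. a.b.a.0 + a.X → —a→ m0, —a→ m1
  m1 = b.a.0 → —b→ m2
  m2 = a.0 → —a→ m3
  m3 = 0 → stopped
LTS(Q): 4 reachable states
  n0 = rec X. a.b.a.0 + c.X → —a→ n1, —c→ n0
  n1 = b.a.0 → —b→ n2
  n2 = a.0 → —a→ n3
  n3 = 0 → stopped
Coarsest stable partition (strong bisimilarity classes):
  B0 = {m0}
  B1 = {m1, n1}
  B2 = {m2, n2}
  B3 = {m3, n3}
  B4 = {n0}
m0 ∈ B0, n0 ∈ B4 → different blocks

not bisimilar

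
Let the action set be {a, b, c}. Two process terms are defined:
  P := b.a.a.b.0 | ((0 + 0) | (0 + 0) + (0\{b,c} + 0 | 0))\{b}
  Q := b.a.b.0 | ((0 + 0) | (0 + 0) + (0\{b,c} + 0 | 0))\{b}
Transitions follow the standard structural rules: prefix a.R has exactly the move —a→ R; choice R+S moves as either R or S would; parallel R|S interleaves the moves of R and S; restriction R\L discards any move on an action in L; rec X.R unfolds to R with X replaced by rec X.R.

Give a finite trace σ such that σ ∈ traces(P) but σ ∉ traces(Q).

baa

LTS(P): 5 reachable states
  p0 = b.a.a.b.0 | ((0 + 0) | (0 + 0) + (0\{b,c} + 0 | 0))\{b} :: —b→ p1
  p1 = a.a.b.0 | ((0 + 0) | (0 + 0) + (0\{b,c} + 0 | 0))\{b} :: —a→ p2
  p2 = a.b.0 | ((0 + 0) | (0 + 0) + (0\{b,c} + 0 | 0))\{b} :: —a→ p3
  p3 = b.0 | ((0 + 0) | (0 + 0) + (0\{b,c} + 0 | 0))\{b} :: —b→ p4
  p4 = 0 | ((0 + 0) | (0 + 0) + (0\{b,c} + 0 | 0))\{b} :: (no moves)
LTS(Q): 4 reachable states
  q0 = b.a.b.0 | ((0 + 0) | (0 + 0) + (0\{b,c} + 0 | 0))\{b} :: —b→ q1
  q1 = a.b.0 | ((0 + 0) | (0 + 0) + (0\{b,c} + 0 | 0))\{b} :: —a→ q2
  q2 = b.0 | ((0 + 0) | (0 + 0) + (0\{b,c} + 0 | 0))\{b} :: —b→ q3
  q3 = 0 | ((0 + 0) | (0 + 0) + (0\{b,c} + 0 | 0))\{b} :: (no moves)
Executing baa from P (initial set {p0}):
  step 1 (b): {p1}
  step 2 (a): {p2}
  step 3 (a): {p3}
  — P admits the full trace.
Executing baa from Q (initial set {q0}):
  step 1 (b): {q1}
  step 2 (a): {q2}
  step 3 (a): ∅  — Q cannot continue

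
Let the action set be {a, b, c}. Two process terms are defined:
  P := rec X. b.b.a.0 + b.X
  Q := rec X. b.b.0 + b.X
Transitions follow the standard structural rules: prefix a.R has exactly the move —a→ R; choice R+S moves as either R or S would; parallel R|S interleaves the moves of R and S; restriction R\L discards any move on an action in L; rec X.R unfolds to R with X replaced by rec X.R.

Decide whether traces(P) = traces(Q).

NO — witness ⟨bba⟩

Reachable graph of P (4 states):
  s0 = rec X. b.b.a.0 + b.X ⊢ =b=> s0, =b=> s1
  s1 = b.a.0 ⊢ =b=> s2
  s2 = a.0 ⊢ =a=> s3
  s3 = 0 ⊢ ∅
Reachable graph of Q (3 states):
  t0 = rec X. b.b.0 + b.X ⊢ =b=> t0, =b=> t1
  t1 = b.0 ⊢ =b=> t2
  t2 = 0 ⊢ ∅
Run σ = ⟨bba⟩ on P: start {s0}
  [1] b ⇒ {s0, s1}
  [2] b ⇒ {s0, s1, s2}
  [3] a ⇒ {s3}
  ✓ P
Run σ = ⟨bba⟩ on Q: start {t0}
  [1] b ⇒ {t0, t1}
  [2] b ⇒ {t0, t1, t2}
  [3] a ⇒ no successor for Q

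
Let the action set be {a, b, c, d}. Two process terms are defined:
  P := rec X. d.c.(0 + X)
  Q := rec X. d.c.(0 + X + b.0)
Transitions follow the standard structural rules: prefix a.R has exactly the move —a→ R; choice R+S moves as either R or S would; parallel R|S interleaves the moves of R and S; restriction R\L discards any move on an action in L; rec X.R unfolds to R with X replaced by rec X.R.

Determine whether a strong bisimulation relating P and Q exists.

Reachable graph of P (3 states):
  m0 = rec X. d.c.(0 + X) has moves —d→ m1
  m1 = c.(0 + (rec X. d.c.(0 + X))) has moves —c→ m2
  m2 = 0 + (rec X. d.c.(0 + X)) has moves —d→ m1
Reachable graph of Q (4 states):
  n0 = rec X. d.c.(0 + X + b.0) has moves —d→ n1
  n1 = c.(0 + (rec X. d.c.(0 + X + b.0)) + b.0) has moves —c→ n2
  n2 = 0 + (rec X. d.c.(0 + X + b.0)) + b.0 has moves —b→ n3, —d→ n1
  n3 = 0 has moves deadlocked
Partition-refinement fixed point:
  B0 = {m0, m2}
  B1 = {m1}
  B2 = {n0}
  B3 = {n1}
  B4 = {n2}
  B5 = {n3}
m0 ∈ B0, n0 ∈ B2 → different blocks

not bisimilar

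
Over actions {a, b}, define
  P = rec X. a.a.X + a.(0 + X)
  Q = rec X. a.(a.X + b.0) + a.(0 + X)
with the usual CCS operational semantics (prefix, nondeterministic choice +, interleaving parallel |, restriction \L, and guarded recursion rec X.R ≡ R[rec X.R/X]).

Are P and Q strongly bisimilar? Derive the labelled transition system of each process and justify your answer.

P ≁ Q

P's transition system — 3 states:
  s0 = rec X. a.a.X + a.(0 + X) has moves -a-> s1, -a-> s2
  s1 = 0 + (rec X. a.a.X + a.(0 + X)) has moves -a-> s1, -a-> s2
  s2 = a.(rec X. a.a.X + a.(0 + X)) has moves -a-> s0
Q's transition system — 4 states:
  t0 = rec X. a.(a.X + b.0) + a.(0 + X) has moves -a-> t1, -a-> t2
  t1 = 0 + (rec X. a.(a.X + b.0) + a.(0 + X)) has moves -a-> t1, -a-> t2
  t2 = a.(rec X. a.(a.X + b.0) + a.(0 + X)) + b.0 has moves -a-> t0, -b-> t3
  t3 = 0 has moves (no moves)
Bisimilarity quotient blocks:
  B0 = {s0, s1, s2}
  B1 = {t0, t1}
  B2 = {t2}
  B3 = {t3}
s0 ∈ B0, t0 ∈ B1 → different blocks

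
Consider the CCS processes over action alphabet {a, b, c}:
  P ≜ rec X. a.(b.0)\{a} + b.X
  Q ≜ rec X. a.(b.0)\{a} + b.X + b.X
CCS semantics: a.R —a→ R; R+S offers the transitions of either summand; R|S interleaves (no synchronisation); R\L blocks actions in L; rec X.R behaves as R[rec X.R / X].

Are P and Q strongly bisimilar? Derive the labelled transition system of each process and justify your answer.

LTS(P): 3 reachable states
  s0 = rec X. a.(b.0)\{a} + b.X | -a-> s1, -b-> s0
  s1 = (b.0)\{a} | -b-> s2
  s2 = 0\{a} | deadlocked
LTS(Q): 3 reachable states
  t0 = rec X. a.(b.0)\{a} + b.X + b.X | -a-> t1, -b-> t0
  t1 = (b.0)\{a} | -b-> t2
  t2 = 0\{a} | deadlocked
Bisimilarity quotient blocks:
  B0 = {s0, t0}
  B1 = {s1, t1}
  B2 = {s2, t2}
s0 ∈ B0, t0 ∈ B0 → same block

bisimilar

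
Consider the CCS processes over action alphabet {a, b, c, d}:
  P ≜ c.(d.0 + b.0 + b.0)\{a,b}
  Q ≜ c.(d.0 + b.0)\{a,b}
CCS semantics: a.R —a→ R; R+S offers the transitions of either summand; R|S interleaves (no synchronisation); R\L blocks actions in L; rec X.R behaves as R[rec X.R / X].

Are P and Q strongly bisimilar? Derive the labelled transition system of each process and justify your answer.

Reachable graph of P (3 states):
  u0 = c.(d.0 + b.0 + b.0)\{a,b} → ··c··> u1
  u1 = (d.0 + b.0 + b.0)\{a,b} → ··d··> u2
  u2 = 0\{a,b} → (no moves)
Reachable graph of Q (3 states):
  v0 = c.(d.0 + b.0)\{a,b} → ··c··> v1
  v1 = (d.0 + b.0)\{a,b} → ··d··> v2
  v2 = 0\{a,b} → (no moves)
Bisimilarity quotient blocks:
  B0 = {u0, v0}
  B1 = {u1, v1}
  B2 = {u2, v2}
u0 ∈ B0, v0 ∈ B0 → same block

P ~ Q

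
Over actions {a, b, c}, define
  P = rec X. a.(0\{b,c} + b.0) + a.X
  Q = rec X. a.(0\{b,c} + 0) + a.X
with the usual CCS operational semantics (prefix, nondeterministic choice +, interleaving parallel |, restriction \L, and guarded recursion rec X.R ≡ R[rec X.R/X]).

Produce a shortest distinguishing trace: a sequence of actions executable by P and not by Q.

Reachable graph of P (3 states):
  s0 = rec X. a.(0\{b,c} + b.0) + a.X has moves -a-> s0, -a-> s1
  s1 = 0\{b,c} + b.0 has moves -b-> s2
  s2 = 0 has moves ∅
Reachable graph of Q (2 states):
  t0 = rec X. a.(0\{b,c} + 0) + a.X has moves -a-> t0, -a-> t1
  t1 = 0\{b,c} + 0 has moves ∅
Run σ = ⟨ab⟩ on P: start {s0}
  step 1 (a): {s0, s1}
  step 2 (b): {s2}
  ✓ P
Run σ = ⟨ab⟩ on Q: start {t0}
  step 1 (a): {t0, t1}
  step 2 (b): ∅  — Q cannot continue

ab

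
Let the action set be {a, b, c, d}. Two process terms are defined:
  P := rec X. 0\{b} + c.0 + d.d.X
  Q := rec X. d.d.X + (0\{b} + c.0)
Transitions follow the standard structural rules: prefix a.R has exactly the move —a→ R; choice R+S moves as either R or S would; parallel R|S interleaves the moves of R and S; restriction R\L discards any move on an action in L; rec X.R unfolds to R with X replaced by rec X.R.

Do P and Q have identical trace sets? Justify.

traces(P) = traces(Q)

Reachable graph of P (3 states):
  m0 = rec X. 0\{b} + c.0 + d.d.X :: ··c··> m1, ··d··> m2
  m1 = 0 :: deadlocked
  m2 = d.(rec X. 0\{b} + c.0 + d.d.X) :: ··d··> m0
Reachable graph of Q (3 states):
  n0 = rec X. d.d.X + (0\{b} + c.0) :: ··c··> n1, ··d··> n2
  n1 = 0 :: deadlocked
  n2 = d.(rec X. d.d.X + (0\{b} + c.0)) :: ··d··> n0
Coarsest stable partition (strong bisimilarity classes):
  B0 = {m0, n0}
  B1 = {m2, n2}
  B2 = {m1, n1}
m0 ∈ B0, n0 ∈ B0 → same block
Bisimilar ⇒ trace-equivalent.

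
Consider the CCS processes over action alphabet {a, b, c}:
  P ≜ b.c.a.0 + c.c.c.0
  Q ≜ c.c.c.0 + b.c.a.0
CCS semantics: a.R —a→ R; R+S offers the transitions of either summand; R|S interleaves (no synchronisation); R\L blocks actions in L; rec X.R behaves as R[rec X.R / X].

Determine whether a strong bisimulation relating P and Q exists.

YES

Reachable graph of P (6 states):
  u0 = b.c.a.0 + c.c.c.0 → --b--▸ u1, --c--▸ u2
  u1 = c.a.0 → --c--▸ u3
  u2 = c.c.0 → --c--▸ u4
  u3 = a.0 → --a--▸ u5
  u4 = c.0 → --c--▸ u5
  u5 = 0 → (no moves)
Reachable graph of Q (6 states):
  v0 = c.c.c.0 + b.c.a.0 → --b--▸ v1, --c--▸ v2
  v1 = c.a.0 → --c--▸ v3
  v2 = c.c.0 → --c--▸ v4
  v3 = a.0 → --a--▸ v5
  v4 = c.0 → --c--▸ v5
  v5 = 0 → (no moves)
Bisimilarity quotient blocks:
  B0 = {u0, v0}
  B1 = {u1, v1}
  B2 = {u3, v3}
  B3 = {u5, v5}
  B4 = {u2, v2}
  B5 = {u4, v4}
u0 ∈ B0, v0 ∈ B0 → same block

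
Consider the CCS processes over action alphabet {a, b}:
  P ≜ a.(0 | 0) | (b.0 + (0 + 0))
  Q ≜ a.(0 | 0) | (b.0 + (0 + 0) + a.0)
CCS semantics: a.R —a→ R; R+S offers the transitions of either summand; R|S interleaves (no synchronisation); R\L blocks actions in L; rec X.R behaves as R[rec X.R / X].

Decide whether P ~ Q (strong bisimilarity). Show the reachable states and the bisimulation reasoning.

P ≁ Q

LTS(P): 4 reachable states
  s0 = a.(0 | 0) | (b.0 + (0 + 0)) → --a--▸ s1, --b--▸ s2
  s1 = 0 | 0 | (b.0 + (0 + 0)) → --b--▸ s3
  s2 = a.(0 | 0) | 0 → --a--▸ s3
  s3 = 0 | 0 | 0 → stopped
LTS(Q): 4 reachable states
  t0 = a.(0 | 0) | (b.0 + (0 + 0) + a.0) → --a--▸ t1, --a--▸ t2, --b--▸ t2
  t1 = 0 | 0 | (b.0 + (0 + 0) + a.0) → --a--▸ t3, --b--▸ t3
  t2 = a.(0 | 0) | 0 → --a--▸ t3
  t3 = 0 | 0 | 0 → stopped
Bisimilarity quotient blocks:
  B0 = {s0}
  B1 = {s1}
  B2 = {s3, t3}
  B3 = {s2, t2}
  B4 = {t0}
  B5 = {t1}
s0 ∈ B0, t0 ∈ B4 → different blocks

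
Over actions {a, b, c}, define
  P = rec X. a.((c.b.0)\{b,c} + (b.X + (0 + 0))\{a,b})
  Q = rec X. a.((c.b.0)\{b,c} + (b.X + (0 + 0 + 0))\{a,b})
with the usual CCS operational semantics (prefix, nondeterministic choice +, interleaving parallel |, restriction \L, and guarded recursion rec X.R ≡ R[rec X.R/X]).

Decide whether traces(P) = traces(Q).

Reachable graph of P (2 states):
  m0 = rec X. a.((c.b.0)\{b,c} + (b.X + (0 + 0))\{a,b}) → ··a··> m1
  m1 = (c.b.0)\{b,c} + (b.(rec X. a.((c.b.0)\{b,c} + (b.X + (0 + 0))\{a,b})) + (0 + 0))\{a,b} → ·
Reachable graph of Q (2 states):
  n0 = rec X. a.((c.b.0)\{b,c} + (b.X + (0 + 0 + 0))\{a,b}) → ··a··> n1
  n1 = (c.b.0)\{b,c} + (b.(rec X. a.((c.b.0)\{b,c} + (b.X + (0 + 0 + 0))\{a,b})) + (0 + 0 + 0))\{a,b} → ·
Partition-refinement fixed point:
  B0 = {m0, n0}
  B1 = {m1, n1}
m0 ∈ B0, n0 ∈ B0 → same block
Bisimilar ⇒ trace-equivalent.

trace-equivalent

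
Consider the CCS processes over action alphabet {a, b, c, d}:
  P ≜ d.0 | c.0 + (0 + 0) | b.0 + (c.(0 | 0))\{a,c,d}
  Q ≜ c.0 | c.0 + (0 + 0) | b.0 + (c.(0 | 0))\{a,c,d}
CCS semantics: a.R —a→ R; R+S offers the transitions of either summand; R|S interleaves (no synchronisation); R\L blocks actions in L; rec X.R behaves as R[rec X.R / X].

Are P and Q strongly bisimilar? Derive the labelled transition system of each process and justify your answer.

not bisimilar

Reachable graph of P (5 states):
  m0 = d.0 | c.0 + (0 + 0) | b.0 + (c.(0 | 0))\{a,c,d} → -b-> m1, -c-> m2, -d-> m3
  m1 = (0 + 0) | 0 → (no moves)
  m2 = d.0 | 0 → -d-> m4
  m3 = 0 | c.0 → -c-> m4
  m4 = 0 | 0 → (no moves)
Reachable graph of Q (5 states):
  n0 = c.0 | c.0 + (0 + 0) | b.0 + (c.(0 | 0))\{a,c,d} → -b-> n1, -c-> n2, -c-> n3
  n1 = (0 + 0) | 0 → (no moves)
  n2 = 0 | c.0 → -c-> n4
  n3 = c.0 | 0 → -c-> n4
  n4 = 0 | 0 → (no moves)
Bisimilarity quotient blocks:
  B0 = {m0}
  B1 = {m2}
  B2 = {m1, m4, n1, n4}
  B3 = {m3, n2, n3}
  B4 = {n0}
m0 ∈ B0, n0 ∈ B4 → different blocks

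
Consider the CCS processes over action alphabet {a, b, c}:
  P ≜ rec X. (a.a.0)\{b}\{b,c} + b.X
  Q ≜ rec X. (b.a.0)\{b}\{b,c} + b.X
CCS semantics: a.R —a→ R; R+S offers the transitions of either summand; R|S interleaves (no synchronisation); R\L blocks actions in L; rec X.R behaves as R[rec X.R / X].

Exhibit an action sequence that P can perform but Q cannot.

a

P's transition system — 3 states:
  p0 = rec X. (a.a.0)\{b}\{b,c} + b.X → —a→ p1, —b→ p0
  p1 = (a.0)\{b}\{b,c} → —a→ p2
  p2 = 0\{b}\{b,c} → stopped
Q's transition system — 1 states:
  q0 = rec X. (b.a.0)\{b}\{b,c} + b.X → —b→ q0
Run σ = ⟨a⟩ on P: start {p0}
  step 1 (a): {p1}
  ✓ P
Run σ = ⟨a⟩ on Q: start {q0}
  step 1 (a): no successor for Q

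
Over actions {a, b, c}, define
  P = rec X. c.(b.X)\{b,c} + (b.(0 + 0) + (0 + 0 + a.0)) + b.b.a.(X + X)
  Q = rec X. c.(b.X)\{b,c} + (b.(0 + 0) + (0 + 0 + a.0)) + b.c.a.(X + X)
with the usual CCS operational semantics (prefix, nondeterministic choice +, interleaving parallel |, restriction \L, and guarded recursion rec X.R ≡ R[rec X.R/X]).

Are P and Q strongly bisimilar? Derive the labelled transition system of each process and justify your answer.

P's transition system — 7 states:
  u0 = rec X. c.(b.X)\{b,c} + (b.(0 + 0) + (0 + 0 + a.0)) + b.b.a.(X + X) has moves —a→ u1, —b→ u2, —b→ u3, —c→ u4
  u1 = 0 has moves ∅
  u2 = 0 + 0 has moves ∅
  u3 = b.a.((rec X. c.(b.X)\{b,c} + (b.(0 + 0) + (0 + 0 + a.0)) + b.b.a.(X + X)) + (rec X. c.(b.X)\{b,c} + (b.(0 + 0) + (0 + 0 + a.0)) + b.b.a.(X + X))) has moves —b→ u5
  u4 = (b.(rec X. c.(b.X)\{b,c} + (b.(0 + 0) + (0 + 0 + a.0)) + b.b.a.(X + X)))\{b,c} has moves ∅
  u5 = a.((rec X. c.(b.X)\{b,c} + (b.(0 + 0) + (0 + 0 + a.0)) + b.b.a.(X + X)) + (rec X. c.(b.X)\{b,c} + (b.(0 + 0) + (0 + 0 + a.0)) + b.b.a.(X + X))) has moves —a→ u6
  u6 = (rec X. c.(b.X)\{b,c} + (b.(0 + 0) + (0 + 0 + a.0)) + b.b.a.(X + X)) + (rec X. c.(b.X)\{b,c} + (b.(0 + 0) + (0 + 0 + a.0)) + b.b.a.(X + X)) has moves —a→ u1, —b→ u2, —b→ u3, —c→ u4
Q's transition system — 7 states:
  v0 = rec X. c.(b.X)\{b,c} + (b.(0 + 0) + (0 + 0 + a.0)) + b.c.a.(X + X) has moves —a→ v1, —b→ v2, —b→ v3, —c→ v4
  v1 = 0 has moves ∅
  v2 = 0 + 0 has moves ∅
  v3 = c.a.((rec X. c.(b.X)\{b,c} + (b.(0 + 0) + (0 + 0 + a.0)) + b.c.a.(X + X)) + (rec X. c.(b.X)\{b,c} + (b.(0 + 0) + (0 + 0 + a.0)) + b.c.a.(X + X))) has moves —c→ v5
  v4 = (b.(rec X. c.(b.X)\{b,c} + (b.(0 + 0) + (0 + 0 + a.0)) + b.c.a.(X + X)))\{b,c} has moves ∅
  v5 = a.((rec X. c.(b.X)\{b,c} + (b.(0 + 0) + (0 + 0 + a.0)) + b.c.a.(X + X)) + (rec X. c.(b.X)\{b,c} + (b.(0 + 0) + (0 + 0 + a.0)) + b.c.a.(X + X))) has moves —a→ v6
  v6 = (rec X. c.(b.X)\{b,c} + (b.(0 + 0) + (0 + 0 + a.0)) + b.c.a.(X + X)) + (rec X. c.(b.X)\{b,c} + (b.(0 + 0) + (0 + 0 + a.0)) + b.c.a.(X + X)) has moves —a→ v1, —b→ v2, —b→ v3, —c→ v4
Coarsest stable partition (strong bisimilarity classes):
  B0 = {u0, u6}
  B1 = {u1, u2, u4, v1, v2, v4}
  B2 = {u3}
  B3 = {u5}
  B4 = {v0, v6}
  B5 = {v3}
  B6 = {v5}
u0 ∈ B0, v0 ∈ B4 → different blocks

P ≁ Q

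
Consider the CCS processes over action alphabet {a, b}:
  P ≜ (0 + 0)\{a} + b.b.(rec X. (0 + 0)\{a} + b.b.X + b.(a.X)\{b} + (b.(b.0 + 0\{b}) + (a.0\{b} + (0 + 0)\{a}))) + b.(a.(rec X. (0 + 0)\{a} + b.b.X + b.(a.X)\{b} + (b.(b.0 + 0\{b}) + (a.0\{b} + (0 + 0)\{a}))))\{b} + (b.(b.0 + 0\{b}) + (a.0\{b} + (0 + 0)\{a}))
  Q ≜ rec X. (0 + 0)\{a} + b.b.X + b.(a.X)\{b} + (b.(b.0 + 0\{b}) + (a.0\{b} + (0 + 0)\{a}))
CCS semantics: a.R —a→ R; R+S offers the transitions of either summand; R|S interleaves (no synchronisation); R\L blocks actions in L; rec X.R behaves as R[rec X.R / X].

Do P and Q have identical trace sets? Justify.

trace-equivalent

Reachable graph of P (9 states):
  u0 = (0 + 0)\{a} + b.b.(rec X. (0 + 0)\{a} + b.b.X + b.(a.X)\{b} + (b.(b.0 + 0\{b}) + (a.0\{b} + (0 + 0)\{a}))) + b.(a.(rec X. (0 + 0)\{a} + b.b.X + b.(a.X)\{b} + (b.(b.0 + 0\{b}) + (a.0\{b} + (0 + 0)\{a}))))\{b} + (b.(b.0 + 0\{b}) + (a.0\{b} + (0 + 0)\{a})) :: =a=> u1, =b=> u2, =b=> u3, =b=> u4
  u1 = 0\{b} :: stopped
  u2 = (a.(rec X. (0 + 0)\{a} + b.b.X + b.(a.X)\{b} + (b.(b.0 + 0\{b}) + (a.0\{b} + (0 + 0)\{a}))))\{b} :: =a=> u5
  u3 = b.(rec X. (0 + 0)\{a} + b.b.X + b.(a.X)\{b} + (b.(b.0 + 0\{b}) + (a.0\{b} + (0 + 0)\{a}))) :: =b=> u6
  u4 = b.0 + 0\{b} :: =b=> u7
  u5 = (rec X. (0 + 0)\{a} + b.b.X + b.(a.X)\{b} + (b.(b.0 + 0\{b}) + (a.0\{b} + (0 + 0)\{a})))\{b} :: =a=> u8
  u6 = rec X. (0 + 0)\{a} + b.b.X + b.(a.X)\{b} + (b.(b.0 + 0\{b}) + (a.0\{b} + (0 + 0)\{a})) :: =a=> u1, =b=> u2, =b=> u3, =b=> u4
  u7 = 0 :: stopped
  u8 = 0\{b}\{b} :: stopped
Reachable graph of Q (8 states):
  v0 = rec X. (0 + 0)\{a} + b.b.X + b.(a.X)\{b} + (b.(b.0 + 0\{b}) + (a.0\{b} + (0 + 0)\{a})) :: =a=> v1, =b=> v2, =b=> v3, =b=> v4
  v1 = 0\{b} :: stopped
  v2 = (a.(rec X. (0 + 0)\{a} + b.b.X + b.(a.X)\{b} + (b.(b.0 + 0\{b}) + (a.0\{b} + (0 + 0)\{a}))))\{b} :: =a=> v5
  v3 = b.(rec X. (0 + 0)\{a} + b.b.X + b.(a.X)\{b} + (b.(b.0 + 0\{b}) + (a.0\{b} + (0 + 0)\{a}))) :: =b=> v0
  v4 = b.0 + 0\{b} :: =b=> v6
  v5 = (rec X. (0 + 0)\{a} + b.b.X + b.(a.X)\{b} + (b.(b.0 + 0\{b}) + (a.0\{b} + (0 + 0)\{a})))\{b} :: =a=> v7
  v6 = 0 :: stopped
  v7 = 0\{b}\{b} :: stopped
Bisimilarity quotient blocks:
  B0 = {u0, u6, v0}
  B1 = {u4, v4}
  B2 = {u1, u7, u8, v1, v6, v7}
  B3 = {u3, v3}
  B4 = {u2, v2}
  B5 = {u5, v5}
u0 ∈ B0, v0 ∈ B0 → same block
Bisimilar ⇒ trace-equivalent.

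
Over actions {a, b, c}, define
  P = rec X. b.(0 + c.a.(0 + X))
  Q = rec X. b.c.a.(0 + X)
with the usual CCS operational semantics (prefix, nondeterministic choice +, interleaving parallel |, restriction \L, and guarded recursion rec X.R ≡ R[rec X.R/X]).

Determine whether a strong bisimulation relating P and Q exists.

P's transition system — 4 states:
  m0 = rec X. b.(0 + c.a.(0 + X)) → ··b··> m1
  m1 = 0 + c.a.(0 + (rec X. b.(0 + c.a.(0 + X)))) → ··c··> m2
  m2 = a.(0 + (rec X. b.(0 + c.a.(0 + X)))) → ··a··> m3
  m3 = 0 + (rec X. b.(0 + c.a.(0 + X))) → ··b··> m1
Q's transition system — 4 states:
  n0 = rec X. b.c.a.(0 + X) → ··b··> n1
  n1 = c.a.(0 + (rec X. b.c.a.(0 + X))) → ··c··> n2
  n2 = a.(0 + (rec X. b.c.a.(0 + X))) → ··a··> n3
  n3 = 0 + (rec X. b.c.a.(0 + X)) → ··b··> n1
Coarsest stable partition (strong bisimilarity classes):
  B0 = {m0, m3, n0, n3}
  B1 = {m1, n1}
  B2 = {m2, n2}
m0 ∈ B0, n0 ∈ B0 → same block

YES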